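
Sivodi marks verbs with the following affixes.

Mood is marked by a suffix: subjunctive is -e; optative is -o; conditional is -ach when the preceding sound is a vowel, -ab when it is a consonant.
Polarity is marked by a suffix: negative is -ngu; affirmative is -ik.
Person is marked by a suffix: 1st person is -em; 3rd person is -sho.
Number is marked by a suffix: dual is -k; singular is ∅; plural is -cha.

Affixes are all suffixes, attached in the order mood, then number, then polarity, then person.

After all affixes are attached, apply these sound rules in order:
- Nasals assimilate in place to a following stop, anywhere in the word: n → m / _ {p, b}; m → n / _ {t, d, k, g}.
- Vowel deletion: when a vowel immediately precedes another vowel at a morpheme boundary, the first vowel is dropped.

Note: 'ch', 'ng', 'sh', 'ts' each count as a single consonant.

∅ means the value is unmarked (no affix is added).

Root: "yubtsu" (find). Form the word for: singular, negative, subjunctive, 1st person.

yubtsengem

Attach mood subjunctive -e → yubtsue.
number = singular: zero marking, form stays yubtsue.
Attach polarity negative -ngu → yubtsuengu.
Attach person 1st person -em → yubtsuenguem.
Nasal assimilation: no change.
Apply vowel deletion: yubtsuenguem → yubtsengem.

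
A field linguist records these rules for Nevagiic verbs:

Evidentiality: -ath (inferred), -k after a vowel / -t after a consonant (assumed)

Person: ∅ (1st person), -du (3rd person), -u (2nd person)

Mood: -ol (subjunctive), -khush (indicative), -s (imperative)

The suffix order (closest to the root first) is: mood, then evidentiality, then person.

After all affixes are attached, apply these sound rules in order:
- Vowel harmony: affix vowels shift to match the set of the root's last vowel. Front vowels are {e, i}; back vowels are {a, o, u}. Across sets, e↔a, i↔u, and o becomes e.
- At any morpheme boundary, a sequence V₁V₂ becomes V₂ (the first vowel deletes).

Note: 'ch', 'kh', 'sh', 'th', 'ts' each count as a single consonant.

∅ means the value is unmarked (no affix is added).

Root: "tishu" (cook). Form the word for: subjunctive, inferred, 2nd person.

Attach mood subjunctive -ol → tishuol.
Attach evidentiality inferred -ath → tishuolath.
Attach person 2nd person -u → tishuolathu.
Vowel harmony: no change.
Apply vowel deletion: tishuolathu → tisholathu.

tisholathu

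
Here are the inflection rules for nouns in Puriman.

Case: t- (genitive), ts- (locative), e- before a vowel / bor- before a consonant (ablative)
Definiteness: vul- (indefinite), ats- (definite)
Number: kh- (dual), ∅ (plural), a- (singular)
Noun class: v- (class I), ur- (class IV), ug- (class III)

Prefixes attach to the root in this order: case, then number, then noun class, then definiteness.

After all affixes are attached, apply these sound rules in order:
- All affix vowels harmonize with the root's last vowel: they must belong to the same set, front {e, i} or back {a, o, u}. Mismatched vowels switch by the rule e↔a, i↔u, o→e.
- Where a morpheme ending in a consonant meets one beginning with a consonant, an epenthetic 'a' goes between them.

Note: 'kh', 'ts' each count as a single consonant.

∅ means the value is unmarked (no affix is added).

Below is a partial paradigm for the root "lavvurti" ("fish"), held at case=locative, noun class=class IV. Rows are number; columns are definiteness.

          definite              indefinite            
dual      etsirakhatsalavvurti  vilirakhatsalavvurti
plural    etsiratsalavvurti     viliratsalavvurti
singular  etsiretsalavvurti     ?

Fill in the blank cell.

Attach case locative ts- → tslavvurti.
Attach number singular a- → atslavvurti.
Attach noun class class IV ur- → uratslavvurti.
Attach definiteness indefinite vul- → vuluratslavvurti.
Apply vowel harmony: vuluratslavvurti → viliretslavvurti.
Apply epenthesis: viliretslavvurti → viliretsalavvurti.

viliretsalavvurti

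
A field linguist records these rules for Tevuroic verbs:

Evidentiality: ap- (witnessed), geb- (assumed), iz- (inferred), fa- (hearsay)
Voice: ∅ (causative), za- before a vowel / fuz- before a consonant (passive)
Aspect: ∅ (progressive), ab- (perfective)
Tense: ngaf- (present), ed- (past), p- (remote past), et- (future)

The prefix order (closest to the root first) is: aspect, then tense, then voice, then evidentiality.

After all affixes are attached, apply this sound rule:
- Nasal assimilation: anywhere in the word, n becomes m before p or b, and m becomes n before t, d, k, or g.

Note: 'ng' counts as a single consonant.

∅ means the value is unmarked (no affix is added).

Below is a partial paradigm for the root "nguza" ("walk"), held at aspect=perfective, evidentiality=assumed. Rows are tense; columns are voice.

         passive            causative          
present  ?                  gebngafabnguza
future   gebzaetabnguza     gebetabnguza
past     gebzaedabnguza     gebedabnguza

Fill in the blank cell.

Attach aspect perfective ab- → abnguza.
Attach tense present ngaf- → ngafabnguza.
Attach voice passive fuz- (before consonant 'ng') → fuzngafabnguza.
Attach evidentiality assumed geb- → gebfuzngafabnguza.
Nasal assimilation: no change.

gebfuzngafabnguza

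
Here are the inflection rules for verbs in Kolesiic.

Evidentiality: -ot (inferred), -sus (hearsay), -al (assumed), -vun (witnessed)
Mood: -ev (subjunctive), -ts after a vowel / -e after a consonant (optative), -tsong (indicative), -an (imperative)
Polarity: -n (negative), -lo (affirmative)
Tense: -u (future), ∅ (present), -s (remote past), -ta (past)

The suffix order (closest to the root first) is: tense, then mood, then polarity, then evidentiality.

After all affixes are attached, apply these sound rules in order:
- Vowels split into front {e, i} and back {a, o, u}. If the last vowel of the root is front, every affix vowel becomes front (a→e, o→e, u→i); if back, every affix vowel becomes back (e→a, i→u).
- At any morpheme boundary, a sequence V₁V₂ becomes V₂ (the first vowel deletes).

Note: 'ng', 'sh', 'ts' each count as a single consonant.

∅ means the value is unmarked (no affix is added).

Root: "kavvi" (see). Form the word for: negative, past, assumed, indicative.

Attach tense past -ta → kavvita.
Attach mood indicative -tsong → kavvitatsong.
Attach polarity negative -n → kavvitatsongn.
Attach evidentiality assumed -al → kavvitatsongnal.
Apply vowel harmony: kavvitatsongnal → kavvitetsengnel.
Vowel deletion: no change.

kavvitetsengnel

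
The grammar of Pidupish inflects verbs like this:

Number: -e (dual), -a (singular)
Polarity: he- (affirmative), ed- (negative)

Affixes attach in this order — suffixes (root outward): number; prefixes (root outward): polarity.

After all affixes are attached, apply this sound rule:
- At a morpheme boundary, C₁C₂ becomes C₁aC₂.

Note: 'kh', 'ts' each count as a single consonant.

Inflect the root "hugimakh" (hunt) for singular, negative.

Attach number singular -a → hugimakha.
Attach polarity negative ed- → edhugimakha.
Apply epenthesis: edhugimakha → edahugimakha.

edahugimakha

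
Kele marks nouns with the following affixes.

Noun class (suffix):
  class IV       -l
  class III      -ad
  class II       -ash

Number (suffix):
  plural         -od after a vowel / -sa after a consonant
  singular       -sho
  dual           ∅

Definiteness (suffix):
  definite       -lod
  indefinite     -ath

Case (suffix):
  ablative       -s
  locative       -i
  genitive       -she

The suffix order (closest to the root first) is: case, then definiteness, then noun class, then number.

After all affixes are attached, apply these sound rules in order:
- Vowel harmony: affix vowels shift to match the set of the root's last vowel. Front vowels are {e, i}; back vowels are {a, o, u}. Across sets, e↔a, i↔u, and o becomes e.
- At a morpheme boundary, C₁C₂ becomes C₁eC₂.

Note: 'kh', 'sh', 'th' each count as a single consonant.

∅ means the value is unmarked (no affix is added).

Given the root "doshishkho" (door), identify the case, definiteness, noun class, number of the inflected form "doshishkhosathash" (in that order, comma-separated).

Segment: doshishkho-s-ath-ash.
case: -s → ablative.
definiteness: -ath → indefinite.
noun class: -ash → class II.
number: ∅ → dual.

ablative, indefinite, class II, dual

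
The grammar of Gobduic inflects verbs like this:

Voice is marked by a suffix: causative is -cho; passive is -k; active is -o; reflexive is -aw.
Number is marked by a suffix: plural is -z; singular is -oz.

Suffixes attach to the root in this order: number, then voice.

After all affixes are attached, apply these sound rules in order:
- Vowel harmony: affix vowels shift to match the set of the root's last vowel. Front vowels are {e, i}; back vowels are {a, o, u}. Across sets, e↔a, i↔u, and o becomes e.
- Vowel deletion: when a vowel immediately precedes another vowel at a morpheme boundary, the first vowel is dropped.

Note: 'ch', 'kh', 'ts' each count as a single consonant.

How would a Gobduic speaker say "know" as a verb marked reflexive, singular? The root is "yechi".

Attach number singular -oz → yechioz.
Attach voice reflexive -aw → yechiozaw.
Apply vowel harmony: yechiozaw → yechiezew.
Apply vowel deletion: yechiezew → yechezew.

yechezew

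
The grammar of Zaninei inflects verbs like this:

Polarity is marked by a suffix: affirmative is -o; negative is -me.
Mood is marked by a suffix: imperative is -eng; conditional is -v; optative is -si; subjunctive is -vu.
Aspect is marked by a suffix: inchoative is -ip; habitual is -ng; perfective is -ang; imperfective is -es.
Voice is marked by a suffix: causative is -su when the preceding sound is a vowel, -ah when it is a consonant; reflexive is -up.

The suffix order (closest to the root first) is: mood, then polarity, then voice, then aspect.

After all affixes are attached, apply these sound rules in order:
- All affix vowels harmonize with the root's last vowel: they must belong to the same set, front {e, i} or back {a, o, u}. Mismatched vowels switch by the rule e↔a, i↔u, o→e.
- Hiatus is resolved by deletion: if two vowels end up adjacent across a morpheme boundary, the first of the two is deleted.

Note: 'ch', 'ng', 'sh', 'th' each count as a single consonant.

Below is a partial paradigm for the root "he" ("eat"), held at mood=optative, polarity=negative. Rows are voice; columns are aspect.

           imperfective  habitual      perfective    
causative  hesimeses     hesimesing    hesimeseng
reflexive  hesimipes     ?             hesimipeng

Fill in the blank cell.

Attach mood optative -si → hesi.
Attach polarity negative -me → hesime.
Attach voice reflexive -up → hesimeup.
Attach aspect habitual -ng → hesimeupng.
Apply vowel harmony: hesimeupng → hesimeipng.
Apply vowel deletion: hesimeipng → hesimipng.

hesimipng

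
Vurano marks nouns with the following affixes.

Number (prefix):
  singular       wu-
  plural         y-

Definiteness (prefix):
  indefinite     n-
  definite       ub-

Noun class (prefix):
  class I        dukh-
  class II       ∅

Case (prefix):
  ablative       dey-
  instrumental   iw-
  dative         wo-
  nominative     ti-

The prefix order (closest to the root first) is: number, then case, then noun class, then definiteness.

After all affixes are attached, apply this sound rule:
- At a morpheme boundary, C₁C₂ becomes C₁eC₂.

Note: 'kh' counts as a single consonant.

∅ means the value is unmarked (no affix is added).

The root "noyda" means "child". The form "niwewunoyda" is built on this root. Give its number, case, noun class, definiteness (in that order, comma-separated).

Segment: n-iw-wu-noyda.
number: wu- → singular.
case: iw- → instrumental.
noun class: ∅ → class II.
definiteness: n- → indefinite.

singular, instrumental, class II, indefinite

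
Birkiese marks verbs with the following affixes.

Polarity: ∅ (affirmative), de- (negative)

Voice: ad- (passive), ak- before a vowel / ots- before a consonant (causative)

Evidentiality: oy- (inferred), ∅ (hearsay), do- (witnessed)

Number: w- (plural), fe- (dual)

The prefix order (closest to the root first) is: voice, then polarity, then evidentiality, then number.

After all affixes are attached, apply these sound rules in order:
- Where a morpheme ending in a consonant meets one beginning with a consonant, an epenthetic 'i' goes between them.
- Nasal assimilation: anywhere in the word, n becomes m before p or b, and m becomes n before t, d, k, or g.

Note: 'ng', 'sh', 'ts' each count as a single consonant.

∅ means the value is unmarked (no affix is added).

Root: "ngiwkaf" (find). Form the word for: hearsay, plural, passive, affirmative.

Attach voice passive ad- → adngiwkaf.
polarity = affirmative: zero marking, form stays adngiwkaf.
evidentiality = hearsay: zero marking, form stays adngiwkaf.
Attach number plural w- → wadngiwkaf.
Apply epenthesis: wadngiwkaf → wadingiwkaf.
Nasal assimilation: no change.

wadingiwkaf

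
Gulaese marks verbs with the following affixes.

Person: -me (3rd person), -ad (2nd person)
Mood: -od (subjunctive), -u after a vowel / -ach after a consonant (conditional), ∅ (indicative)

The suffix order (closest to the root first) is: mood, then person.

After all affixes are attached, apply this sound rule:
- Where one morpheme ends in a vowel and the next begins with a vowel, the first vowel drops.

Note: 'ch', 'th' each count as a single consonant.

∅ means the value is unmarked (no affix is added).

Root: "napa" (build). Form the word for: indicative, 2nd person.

napad

mood = indicative: zero marking, form stays napa.
Attach person 2nd person -ad → napaad.
Apply vowel deletion: napaad → napad.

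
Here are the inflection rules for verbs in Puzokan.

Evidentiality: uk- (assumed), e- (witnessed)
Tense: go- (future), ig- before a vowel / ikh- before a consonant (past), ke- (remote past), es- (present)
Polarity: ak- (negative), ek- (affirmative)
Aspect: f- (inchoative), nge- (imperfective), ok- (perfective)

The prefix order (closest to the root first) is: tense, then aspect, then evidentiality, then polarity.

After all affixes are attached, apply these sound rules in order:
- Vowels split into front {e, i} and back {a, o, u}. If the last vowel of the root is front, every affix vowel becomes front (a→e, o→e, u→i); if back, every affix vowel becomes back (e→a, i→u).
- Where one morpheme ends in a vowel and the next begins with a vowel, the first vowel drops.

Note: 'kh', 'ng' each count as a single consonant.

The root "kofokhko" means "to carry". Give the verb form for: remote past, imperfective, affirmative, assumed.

akukngakakofokhko

Attach tense remote past ke- → kekofokhko.
Attach aspect imperfective nge- → ngekekofokhko.
Attach evidentiality assumed uk- → ukngekekofokhko.
Attach polarity affirmative ek- → ekukngekekofokhko.
Apply vowel harmony: ekukngekekofokhko → akukngakakofokhko.
Vowel deletion: no change.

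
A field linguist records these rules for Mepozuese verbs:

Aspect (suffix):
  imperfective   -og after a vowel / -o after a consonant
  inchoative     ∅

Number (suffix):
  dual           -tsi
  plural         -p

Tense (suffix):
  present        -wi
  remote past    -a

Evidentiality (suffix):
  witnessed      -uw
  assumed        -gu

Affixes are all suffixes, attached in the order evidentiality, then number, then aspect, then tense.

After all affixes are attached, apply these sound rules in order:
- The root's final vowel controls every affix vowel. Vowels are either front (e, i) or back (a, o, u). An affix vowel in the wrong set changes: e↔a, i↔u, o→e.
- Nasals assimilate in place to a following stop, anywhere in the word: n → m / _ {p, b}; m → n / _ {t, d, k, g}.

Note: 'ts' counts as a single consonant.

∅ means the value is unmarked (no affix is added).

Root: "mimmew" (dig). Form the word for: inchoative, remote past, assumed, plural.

Attach evidentiality assumed -gu → mimmewgu.
Attach number plural -p → mimmewgup.
aspect = inchoative: zero marking, form stays mimmewgup.
Attach tense remote past -a → mimmewgupa.
Apply vowel harmony: mimmewgupa → mimmewgipe.
Nasal assimilation: no change.

mimmewgipe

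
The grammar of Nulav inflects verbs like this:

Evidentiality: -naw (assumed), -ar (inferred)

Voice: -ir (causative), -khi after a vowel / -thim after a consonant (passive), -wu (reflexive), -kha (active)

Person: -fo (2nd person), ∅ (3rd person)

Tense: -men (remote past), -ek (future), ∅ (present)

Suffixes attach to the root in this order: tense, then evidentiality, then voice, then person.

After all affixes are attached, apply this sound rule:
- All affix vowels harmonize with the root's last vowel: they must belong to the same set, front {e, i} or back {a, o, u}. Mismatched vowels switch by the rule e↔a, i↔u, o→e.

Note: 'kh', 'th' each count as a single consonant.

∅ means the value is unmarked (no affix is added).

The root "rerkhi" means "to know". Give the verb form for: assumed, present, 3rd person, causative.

tense = present: zero marking, form stays rerkhi.
Attach evidentiality assumed -naw → rerkhinaw.
Attach voice causative -ir → rerkhinawir.
person = 3rd person: zero marking, form stays rerkhinawir.
Apply vowel harmony: rerkhinawir → rerkhinewir.

rerkhinewir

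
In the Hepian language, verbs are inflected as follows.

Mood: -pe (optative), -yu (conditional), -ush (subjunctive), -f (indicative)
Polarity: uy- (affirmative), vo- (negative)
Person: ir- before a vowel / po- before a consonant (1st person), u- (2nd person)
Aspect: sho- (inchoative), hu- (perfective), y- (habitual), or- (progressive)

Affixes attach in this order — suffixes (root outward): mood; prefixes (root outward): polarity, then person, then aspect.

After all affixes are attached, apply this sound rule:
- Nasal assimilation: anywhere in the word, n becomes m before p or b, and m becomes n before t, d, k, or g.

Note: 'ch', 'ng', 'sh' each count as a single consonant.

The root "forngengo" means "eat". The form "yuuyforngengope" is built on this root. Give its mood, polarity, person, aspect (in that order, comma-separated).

Segment: y-u-uy-forngengo-pe.
mood: -pe → optative.
polarity: uy- → affirmative.
person: u- → 2nd person.
aspect: y- → habitual.

optative, affirmative, 2nd person, habitual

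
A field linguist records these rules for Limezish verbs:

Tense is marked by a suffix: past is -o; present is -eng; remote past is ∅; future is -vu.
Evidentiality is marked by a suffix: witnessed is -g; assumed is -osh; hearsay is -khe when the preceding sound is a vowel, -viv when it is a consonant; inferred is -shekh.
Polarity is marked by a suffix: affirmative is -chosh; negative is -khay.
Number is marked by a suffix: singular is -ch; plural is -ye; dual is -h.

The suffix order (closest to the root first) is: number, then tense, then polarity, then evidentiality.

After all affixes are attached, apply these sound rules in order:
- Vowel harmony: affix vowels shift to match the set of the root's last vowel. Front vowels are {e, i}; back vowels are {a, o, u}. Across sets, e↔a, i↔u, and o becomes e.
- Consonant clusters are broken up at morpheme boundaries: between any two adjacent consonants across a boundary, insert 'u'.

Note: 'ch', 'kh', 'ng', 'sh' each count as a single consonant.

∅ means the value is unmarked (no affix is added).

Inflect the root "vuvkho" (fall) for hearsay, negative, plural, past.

Attach number plural -ye → vuvkhoye.
Attach tense past -o → vuvkhoyeo.
Attach polarity negative -khay → vuvkhoyeokhay.
Attach evidentiality hearsay -viv (after consonant 'y') → vuvkhoyeokhayviv.
Apply vowel harmony: vuvkhoyeokhayviv → vuvkhoyaokhayvuv.
Apply epenthesis: vuvkhoyaokhayvuv → vuvkhoyaokhayuvuv.

vuvkhoyaokhayuvuv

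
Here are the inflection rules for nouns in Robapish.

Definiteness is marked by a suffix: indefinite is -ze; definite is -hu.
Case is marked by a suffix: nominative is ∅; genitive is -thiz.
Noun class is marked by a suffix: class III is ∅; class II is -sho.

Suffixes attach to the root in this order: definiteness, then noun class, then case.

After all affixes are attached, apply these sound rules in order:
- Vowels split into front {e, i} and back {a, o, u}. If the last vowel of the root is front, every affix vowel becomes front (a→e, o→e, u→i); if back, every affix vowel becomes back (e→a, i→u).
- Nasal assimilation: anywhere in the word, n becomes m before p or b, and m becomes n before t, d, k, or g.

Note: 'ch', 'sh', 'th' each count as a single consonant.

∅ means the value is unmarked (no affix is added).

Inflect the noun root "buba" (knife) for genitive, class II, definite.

Attach definiteness definite -hu → bubahu.
Attach noun class class II -sho → bubahusho.
Attach case genitive -thiz → bubahushothiz.
Apply vowel harmony: bubahushothiz → bubahushothuz.
Nasal assimilation: no change.

bubahushothuz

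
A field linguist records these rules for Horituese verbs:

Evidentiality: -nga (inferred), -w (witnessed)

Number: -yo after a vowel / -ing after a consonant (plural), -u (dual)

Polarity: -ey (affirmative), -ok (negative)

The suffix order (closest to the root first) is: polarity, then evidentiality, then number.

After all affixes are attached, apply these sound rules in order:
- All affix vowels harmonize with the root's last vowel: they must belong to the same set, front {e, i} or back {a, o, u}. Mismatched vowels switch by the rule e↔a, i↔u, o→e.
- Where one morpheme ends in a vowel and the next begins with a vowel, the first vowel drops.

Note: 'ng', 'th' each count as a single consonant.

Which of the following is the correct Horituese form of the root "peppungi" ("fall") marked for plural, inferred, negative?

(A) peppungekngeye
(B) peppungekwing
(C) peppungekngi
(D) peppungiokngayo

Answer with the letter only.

Attach polarity negative -ok → peppungiok.
Attach evidentiality inferred -nga → peppungioknga.
Attach number plural -yo (after vowel 'a') → peppungiokngayo.
Apply vowel harmony: peppungiokngayo → peppungiekngeye.
Apply vowel deletion: peppungiekngeye → peppungekngeye.
So the correct form is peppungekngeye, option (A).
(B) peppungekwing is wrong: it uses witnessed instead of inferred for evidentiality.
(C) peppungekngi is wrong: it uses dual instead of plural for number.
(D) peppungiokngayo is wrong: it fails to apply the sound rule(s).

A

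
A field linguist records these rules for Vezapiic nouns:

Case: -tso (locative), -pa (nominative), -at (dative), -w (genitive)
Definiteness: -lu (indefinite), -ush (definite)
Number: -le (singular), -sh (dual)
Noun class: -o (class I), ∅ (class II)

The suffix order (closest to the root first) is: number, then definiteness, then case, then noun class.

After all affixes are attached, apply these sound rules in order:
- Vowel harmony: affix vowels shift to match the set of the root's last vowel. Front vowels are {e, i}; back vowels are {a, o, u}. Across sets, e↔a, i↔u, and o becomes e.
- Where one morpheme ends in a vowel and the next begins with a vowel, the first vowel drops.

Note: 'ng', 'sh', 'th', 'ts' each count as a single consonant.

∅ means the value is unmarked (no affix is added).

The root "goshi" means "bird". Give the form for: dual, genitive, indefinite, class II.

Attach number dual -sh → goshish.
Attach definiteness indefinite -lu → goshishlu.
Attach case genitive -w → goshishluw.
noun class = class II: zero marking, form stays goshishluw.
Apply vowel harmony: goshishluw → goshishliw.
Vowel deletion: no change.

goshishliw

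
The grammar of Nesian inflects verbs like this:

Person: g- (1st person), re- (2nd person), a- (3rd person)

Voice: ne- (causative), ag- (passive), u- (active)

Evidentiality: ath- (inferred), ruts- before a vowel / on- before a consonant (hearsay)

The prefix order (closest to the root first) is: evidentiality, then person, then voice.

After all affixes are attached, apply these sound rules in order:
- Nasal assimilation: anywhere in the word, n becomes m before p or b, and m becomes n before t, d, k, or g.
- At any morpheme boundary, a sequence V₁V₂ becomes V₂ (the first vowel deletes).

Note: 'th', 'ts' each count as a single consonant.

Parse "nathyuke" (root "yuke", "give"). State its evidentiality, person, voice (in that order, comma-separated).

Segment: ne-a-ath-yuke.
evidentiality: ath- → inferred.
person: a- → 3rd person.
voice: ne- → causative.

inferred, 3rd person, causative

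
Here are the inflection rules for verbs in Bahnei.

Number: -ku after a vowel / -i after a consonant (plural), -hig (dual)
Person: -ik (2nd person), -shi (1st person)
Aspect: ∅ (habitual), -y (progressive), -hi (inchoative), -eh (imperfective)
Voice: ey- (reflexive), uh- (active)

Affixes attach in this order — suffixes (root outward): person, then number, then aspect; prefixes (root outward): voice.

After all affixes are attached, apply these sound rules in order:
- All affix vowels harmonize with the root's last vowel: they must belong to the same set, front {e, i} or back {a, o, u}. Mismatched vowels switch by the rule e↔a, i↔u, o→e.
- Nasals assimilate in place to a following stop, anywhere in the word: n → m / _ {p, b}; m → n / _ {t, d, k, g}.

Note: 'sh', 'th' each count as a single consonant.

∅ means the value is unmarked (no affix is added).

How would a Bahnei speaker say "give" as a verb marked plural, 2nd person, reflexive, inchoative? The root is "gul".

Attach person 2nd person -ik → gulik.
Attach number plural -i (after consonant 'k') → guliki.
Attach aspect inchoative -hi → gulikihi.
Attach voice reflexive ey- → eygulikihi.
Apply vowel harmony: eygulikihi → aygulukuhu.
Nasal assimilation: no change.

aygulukuhu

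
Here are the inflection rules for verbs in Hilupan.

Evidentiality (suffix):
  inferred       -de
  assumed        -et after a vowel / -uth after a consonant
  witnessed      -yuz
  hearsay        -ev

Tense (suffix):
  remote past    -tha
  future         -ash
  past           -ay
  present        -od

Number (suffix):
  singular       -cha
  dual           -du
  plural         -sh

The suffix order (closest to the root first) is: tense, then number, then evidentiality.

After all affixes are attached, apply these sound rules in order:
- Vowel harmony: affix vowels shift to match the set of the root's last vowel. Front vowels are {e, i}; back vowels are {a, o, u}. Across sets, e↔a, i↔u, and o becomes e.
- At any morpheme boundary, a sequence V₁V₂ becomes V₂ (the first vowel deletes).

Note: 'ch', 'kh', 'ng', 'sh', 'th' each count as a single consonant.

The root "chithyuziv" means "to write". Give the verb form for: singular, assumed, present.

Attach tense present -od → chithyuzivod.
Attach number singular -cha → chithyuzivodcha.
Attach evidentiality assumed -et (after vowel 'a') → chithyuzivodchaet.
Apply vowel harmony: chithyuzivodchaet → chithyuzivedcheet.
Apply vowel deletion: chithyuzivedcheet → chithyuzivedchet.

chithyuzivedchet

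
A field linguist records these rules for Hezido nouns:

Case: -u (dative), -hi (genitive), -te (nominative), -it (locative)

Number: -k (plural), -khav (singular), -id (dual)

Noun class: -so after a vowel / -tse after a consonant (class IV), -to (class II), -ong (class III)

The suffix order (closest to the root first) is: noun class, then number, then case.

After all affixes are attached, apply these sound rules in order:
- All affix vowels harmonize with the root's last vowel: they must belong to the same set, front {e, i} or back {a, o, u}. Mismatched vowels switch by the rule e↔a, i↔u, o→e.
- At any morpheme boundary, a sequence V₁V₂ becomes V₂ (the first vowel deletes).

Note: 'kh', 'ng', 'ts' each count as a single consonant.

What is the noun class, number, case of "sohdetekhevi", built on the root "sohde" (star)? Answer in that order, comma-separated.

Segment: sohde-to-khav-u.
noun class: -to → class II.
number: -khav → singular.
case: -u → dative.

class II, singular, dative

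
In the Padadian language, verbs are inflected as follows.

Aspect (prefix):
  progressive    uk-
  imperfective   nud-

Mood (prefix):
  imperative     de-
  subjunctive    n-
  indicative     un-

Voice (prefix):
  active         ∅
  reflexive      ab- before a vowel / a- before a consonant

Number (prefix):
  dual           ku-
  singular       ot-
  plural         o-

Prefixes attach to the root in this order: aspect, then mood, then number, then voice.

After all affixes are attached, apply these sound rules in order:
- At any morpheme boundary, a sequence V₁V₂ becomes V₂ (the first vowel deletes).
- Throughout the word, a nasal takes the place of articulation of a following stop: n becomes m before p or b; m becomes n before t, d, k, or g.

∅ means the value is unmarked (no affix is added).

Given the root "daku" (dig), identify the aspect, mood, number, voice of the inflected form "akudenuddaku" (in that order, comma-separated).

Segment: a-ku-de-nud-daku.
aspect: nud- → imperfective.
mood: de- → imperative.
number: ku- → dual.
voice: ab/a- → reflexive.

imperfective, imperative, dual, reflexive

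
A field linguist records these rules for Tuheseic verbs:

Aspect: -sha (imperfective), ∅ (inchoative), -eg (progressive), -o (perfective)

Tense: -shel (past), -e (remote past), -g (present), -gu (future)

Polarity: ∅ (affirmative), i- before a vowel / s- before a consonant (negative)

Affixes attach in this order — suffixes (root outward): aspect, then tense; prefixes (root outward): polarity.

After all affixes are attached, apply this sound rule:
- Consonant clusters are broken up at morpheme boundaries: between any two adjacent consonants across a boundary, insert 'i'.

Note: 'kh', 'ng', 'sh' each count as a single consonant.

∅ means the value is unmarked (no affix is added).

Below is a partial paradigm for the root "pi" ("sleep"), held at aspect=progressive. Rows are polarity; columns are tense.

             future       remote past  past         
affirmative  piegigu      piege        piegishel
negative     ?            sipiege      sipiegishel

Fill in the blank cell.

Attach aspect progressive -eg → pieg.
Attach polarity negative s- (before consonant 'p') → spieg.
Attach tense future -gu → spieggu.
Apply epenthesis: spieggu → sipiegigu.

sipiegigu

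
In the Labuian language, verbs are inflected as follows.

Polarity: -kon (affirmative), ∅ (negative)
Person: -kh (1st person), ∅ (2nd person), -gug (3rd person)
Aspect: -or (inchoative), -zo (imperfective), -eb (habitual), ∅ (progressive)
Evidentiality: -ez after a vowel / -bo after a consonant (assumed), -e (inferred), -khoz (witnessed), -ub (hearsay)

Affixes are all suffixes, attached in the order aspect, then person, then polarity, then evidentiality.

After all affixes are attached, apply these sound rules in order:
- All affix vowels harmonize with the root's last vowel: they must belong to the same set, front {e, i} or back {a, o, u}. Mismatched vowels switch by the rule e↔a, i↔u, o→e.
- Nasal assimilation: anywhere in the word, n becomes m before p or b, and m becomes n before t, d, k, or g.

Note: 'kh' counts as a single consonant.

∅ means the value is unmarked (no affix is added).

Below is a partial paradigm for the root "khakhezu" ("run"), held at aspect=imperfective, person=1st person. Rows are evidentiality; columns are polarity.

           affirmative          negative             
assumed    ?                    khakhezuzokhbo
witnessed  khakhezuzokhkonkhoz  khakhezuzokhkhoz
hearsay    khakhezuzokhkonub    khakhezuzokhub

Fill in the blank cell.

khakhezuzokhkombo

Attach aspect imperfective -zo → khakhezuzo.
Attach person 1st person -kh → khakhezuzokh.
Attach polarity affirmative -kon → khakhezuzokhkon.
Attach evidentiality assumed -bo (after consonant 'n') → khakhezuzokhkonbo.
Vowel harmony: no change.
Apply nasal assimilation: khakhezuzokhkonbo → khakhezuzokhkombo.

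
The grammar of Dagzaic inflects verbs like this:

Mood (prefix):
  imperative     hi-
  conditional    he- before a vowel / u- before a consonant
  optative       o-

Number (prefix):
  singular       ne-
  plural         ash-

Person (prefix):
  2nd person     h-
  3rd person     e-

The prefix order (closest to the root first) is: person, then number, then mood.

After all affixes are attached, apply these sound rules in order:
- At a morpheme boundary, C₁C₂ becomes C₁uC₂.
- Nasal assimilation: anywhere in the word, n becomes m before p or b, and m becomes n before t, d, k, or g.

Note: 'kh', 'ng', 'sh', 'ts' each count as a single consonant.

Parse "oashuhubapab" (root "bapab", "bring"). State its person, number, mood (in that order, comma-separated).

2nd person, plural, optative

Segment: o-ash-h-bapab.
person: h- → 2nd person.
number: ash- → plural.
mood: o- → optative.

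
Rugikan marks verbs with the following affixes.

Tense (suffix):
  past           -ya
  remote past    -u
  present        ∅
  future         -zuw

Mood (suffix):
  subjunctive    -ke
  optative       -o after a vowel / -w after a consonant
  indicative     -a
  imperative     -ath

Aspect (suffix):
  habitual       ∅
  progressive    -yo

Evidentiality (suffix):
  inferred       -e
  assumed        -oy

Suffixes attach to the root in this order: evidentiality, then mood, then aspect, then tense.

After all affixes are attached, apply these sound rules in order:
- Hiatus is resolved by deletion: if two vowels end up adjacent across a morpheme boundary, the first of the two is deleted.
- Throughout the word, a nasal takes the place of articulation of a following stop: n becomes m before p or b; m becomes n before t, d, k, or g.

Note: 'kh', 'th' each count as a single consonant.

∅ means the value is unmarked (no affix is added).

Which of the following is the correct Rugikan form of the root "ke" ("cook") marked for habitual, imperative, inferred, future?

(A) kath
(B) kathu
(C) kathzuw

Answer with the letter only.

C

Attach evidentiality inferred -e → kee.
Attach mood imperative -ath → keeath.
aspect = habitual: zero marking, form stays keeath.
Attach tense future -zuw → keeathzuw.
Apply vowel deletion: keeathzuw → kathzuw.
Nasal assimilation: no change.
So the correct form is kathzuw, option (C).
(B) kathu is wrong: it uses remote past instead of future for tense.
(A) kath is wrong: it uses present instead of future for tense.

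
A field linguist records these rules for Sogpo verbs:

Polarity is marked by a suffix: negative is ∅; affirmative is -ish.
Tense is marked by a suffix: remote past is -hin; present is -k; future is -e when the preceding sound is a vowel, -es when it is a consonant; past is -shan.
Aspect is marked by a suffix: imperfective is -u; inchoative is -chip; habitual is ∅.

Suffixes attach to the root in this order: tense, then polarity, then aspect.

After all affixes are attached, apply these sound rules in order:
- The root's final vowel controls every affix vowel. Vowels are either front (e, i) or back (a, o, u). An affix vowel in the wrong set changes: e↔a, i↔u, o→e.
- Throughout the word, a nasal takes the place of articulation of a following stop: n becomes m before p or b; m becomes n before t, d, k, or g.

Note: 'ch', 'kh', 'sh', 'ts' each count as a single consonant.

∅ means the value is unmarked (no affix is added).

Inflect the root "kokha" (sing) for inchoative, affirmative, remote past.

kokhahunushchup

Attach tense remote past -hin → kokhahin.
Attach polarity affirmative -ish → kokhahinish.
Attach aspect inchoative -chip → kokhahinishchip.
Apply vowel harmony: kokhahinishchip → kokhahunushchup.
Nasal assimilation: no change.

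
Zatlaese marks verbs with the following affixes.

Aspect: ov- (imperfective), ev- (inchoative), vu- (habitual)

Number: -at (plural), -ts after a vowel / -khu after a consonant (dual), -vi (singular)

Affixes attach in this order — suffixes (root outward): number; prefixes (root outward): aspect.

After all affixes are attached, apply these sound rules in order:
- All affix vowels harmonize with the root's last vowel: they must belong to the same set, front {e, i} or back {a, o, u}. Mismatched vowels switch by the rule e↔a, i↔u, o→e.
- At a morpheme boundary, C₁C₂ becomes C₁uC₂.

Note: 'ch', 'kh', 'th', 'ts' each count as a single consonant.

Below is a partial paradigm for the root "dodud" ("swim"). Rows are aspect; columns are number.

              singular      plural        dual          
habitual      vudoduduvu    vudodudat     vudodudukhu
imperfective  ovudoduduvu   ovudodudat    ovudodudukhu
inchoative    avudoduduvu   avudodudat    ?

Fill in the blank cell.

Attach number dual -khu (after consonant 'd') → dodudkhu.
Attach aspect inchoative ev- → evdodudkhu.
Apply vowel harmony: evdodudkhu → avdodudkhu.
Apply epenthesis: avdodudkhu → avudodudukhu.

avudodudukhu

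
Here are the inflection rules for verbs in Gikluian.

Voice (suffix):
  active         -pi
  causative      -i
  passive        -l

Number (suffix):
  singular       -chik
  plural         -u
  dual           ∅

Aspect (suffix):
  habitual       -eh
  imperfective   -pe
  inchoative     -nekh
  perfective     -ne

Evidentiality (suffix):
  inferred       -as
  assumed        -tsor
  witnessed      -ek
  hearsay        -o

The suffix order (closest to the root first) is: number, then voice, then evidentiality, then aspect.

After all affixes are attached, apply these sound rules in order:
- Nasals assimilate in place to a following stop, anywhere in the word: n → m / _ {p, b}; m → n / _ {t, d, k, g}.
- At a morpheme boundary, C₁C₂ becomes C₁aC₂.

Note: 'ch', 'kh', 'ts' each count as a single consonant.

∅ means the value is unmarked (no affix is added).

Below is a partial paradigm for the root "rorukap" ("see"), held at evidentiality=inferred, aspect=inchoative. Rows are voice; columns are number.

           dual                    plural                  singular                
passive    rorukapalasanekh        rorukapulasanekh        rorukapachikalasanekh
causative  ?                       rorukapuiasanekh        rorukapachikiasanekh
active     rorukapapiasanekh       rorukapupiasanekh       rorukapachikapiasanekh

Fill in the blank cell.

rorukapiasanekh

number = dual: zero marking, form stays rorukap.
Attach voice causative -i → rorukapi.
Attach evidentiality inferred -as → rorukapias.
Attach aspect inchoative -nekh → rorukapiasnekh.
Nasal assimilation: no change.
Apply epenthesis: rorukapiasnekh → rorukapiasanekh.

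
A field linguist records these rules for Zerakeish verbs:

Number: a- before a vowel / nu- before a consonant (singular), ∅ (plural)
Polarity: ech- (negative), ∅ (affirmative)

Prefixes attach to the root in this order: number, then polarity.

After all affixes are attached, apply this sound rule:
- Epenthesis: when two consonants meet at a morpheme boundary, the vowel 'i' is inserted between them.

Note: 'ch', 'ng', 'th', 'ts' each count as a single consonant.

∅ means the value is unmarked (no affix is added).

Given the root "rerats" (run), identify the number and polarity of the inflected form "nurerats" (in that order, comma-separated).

Segment: nu-rerats.
number: a/nu- → singular.
polarity: ∅ → affirmative.

singular, affirmative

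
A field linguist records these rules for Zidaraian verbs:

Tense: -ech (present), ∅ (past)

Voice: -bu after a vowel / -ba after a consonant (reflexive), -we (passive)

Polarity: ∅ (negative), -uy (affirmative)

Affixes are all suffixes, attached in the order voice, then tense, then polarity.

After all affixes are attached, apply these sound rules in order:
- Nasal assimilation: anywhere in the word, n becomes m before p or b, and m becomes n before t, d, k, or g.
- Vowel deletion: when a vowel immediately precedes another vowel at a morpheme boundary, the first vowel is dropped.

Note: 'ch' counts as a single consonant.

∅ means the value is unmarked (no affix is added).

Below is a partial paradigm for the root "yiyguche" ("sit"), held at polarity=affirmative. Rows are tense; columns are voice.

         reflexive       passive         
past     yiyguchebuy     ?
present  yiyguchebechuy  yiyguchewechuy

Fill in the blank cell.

Attach voice passive -we → yiyguchewe.
tense = past: zero marking, form stays yiyguchewe.
Attach polarity affirmative -uy → yiygucheweuy.
Nasal assimilation: no change.
Apply vowel deletion: yiygucheweuy → yiyguchewuy.

yiyguchewuy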